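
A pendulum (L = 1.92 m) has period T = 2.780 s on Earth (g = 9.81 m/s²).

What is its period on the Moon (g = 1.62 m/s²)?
T = 2π√(L/g), so T_moon/T_earth = √(g_earth/g_moon)
T_moon = 2π√(1.92/1.62) = 6.84 s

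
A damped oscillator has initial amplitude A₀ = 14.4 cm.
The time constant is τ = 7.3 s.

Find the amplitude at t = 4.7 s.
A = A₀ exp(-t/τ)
A = A₀ exp(−t/τ) = 14.4×exp(−4.7/7.3) = 7.564 cm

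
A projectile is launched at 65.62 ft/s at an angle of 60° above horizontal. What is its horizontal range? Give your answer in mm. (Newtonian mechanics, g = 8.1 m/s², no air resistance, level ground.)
R = v₀² sin(2θ) / g (with unit conversion) = 42770.0 mm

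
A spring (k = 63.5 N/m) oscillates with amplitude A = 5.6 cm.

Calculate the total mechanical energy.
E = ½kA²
E = ½kA² = ½×63.5×(0.056)² = 0.09957 J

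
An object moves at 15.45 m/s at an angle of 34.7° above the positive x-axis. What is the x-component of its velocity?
vₓ = v cos(θ) = 15.45 × cos(34.7°) = 12.7 m/s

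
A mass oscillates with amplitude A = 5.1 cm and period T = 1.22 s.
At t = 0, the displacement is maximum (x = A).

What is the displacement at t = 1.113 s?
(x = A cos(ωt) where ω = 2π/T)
ω = 2π/T = 2π/1.22 = 5.15 rad/s
x = A cos(ωt) = 5.1×cos(5.15×1.113) = 4.345 cm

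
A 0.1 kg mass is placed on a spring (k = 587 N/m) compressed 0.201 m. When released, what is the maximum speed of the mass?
½kx² = ½mv² → v = x√(k/m) = 0.201×√(587/0.1) = 15.4 m/s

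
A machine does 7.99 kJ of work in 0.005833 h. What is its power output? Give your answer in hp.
P = W/t = 7990 J / 21 s = 380.5 W = 0.5103 hp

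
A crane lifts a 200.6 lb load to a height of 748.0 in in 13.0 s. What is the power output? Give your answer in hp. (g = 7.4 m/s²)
W = mgh = 90.99×7.4×19 = 1.279e+04 J
P = W/t = 1.279e+04/13 = 984.1 W = 1.32 hp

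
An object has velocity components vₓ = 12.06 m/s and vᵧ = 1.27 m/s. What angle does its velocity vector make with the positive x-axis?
θ = arctan(vᵧ/vₓ) = arctan(1.27/12.06) = 6.01°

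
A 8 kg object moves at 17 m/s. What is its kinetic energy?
KE = ½mv² = ½×8×17² = 1156.0 J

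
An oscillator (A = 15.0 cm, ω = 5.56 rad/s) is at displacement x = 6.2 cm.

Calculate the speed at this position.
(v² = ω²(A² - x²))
v = ω√(A² − x²) = 5.56×√(0.15² − 0.062²) = 0.7594 m/s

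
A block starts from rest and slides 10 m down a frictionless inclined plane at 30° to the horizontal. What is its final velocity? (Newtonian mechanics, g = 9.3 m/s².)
a = g sin(θ) = 9.3 × sin(30°) = 4.65 m/s²
v = √(2ad) = √(2 × 4.65 × 10) = 9.64 m/s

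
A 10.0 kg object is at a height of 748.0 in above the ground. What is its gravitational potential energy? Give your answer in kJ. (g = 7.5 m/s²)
PE = mgh = 10 kg × 7.5 m/s² × 19 m = 1425 J = 1.425 kJ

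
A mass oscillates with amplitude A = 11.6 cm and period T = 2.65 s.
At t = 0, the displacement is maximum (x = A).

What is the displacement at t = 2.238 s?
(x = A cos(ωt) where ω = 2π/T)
ω = 2π/T = 2π/2.65 = 2.371 rad/s
x = A cos(ωt) = 11.6×cos(2.371×2.238) = 6.492 cm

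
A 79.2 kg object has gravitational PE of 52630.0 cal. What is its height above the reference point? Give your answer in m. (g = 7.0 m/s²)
PE = mgh → h = PE/(mg) = 2.202e+05 J / (79.2 kg × 7.0 m/s²) = 397.2 m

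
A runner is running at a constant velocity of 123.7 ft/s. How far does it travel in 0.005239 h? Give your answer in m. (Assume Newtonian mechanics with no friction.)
d = vt (with unit conversion) = 711.1 m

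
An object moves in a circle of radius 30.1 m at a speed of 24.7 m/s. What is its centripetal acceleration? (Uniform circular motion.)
a_c = v²/r = 24.7²/30.1 = 610.09/30.1 = 20.27 m/s²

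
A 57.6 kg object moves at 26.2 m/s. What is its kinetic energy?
KE = ½mv² = ½×57.6×26.2² = 19769.47 J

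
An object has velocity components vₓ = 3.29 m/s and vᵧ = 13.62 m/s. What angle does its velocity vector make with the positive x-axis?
θ = arctan(vᵧ/vₓ) = arctan(13.62/3.29) = 76.42°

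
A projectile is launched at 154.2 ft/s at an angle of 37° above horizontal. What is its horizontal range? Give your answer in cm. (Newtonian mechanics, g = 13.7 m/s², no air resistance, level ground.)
R = v₀² sin(2θ) / g (with unit conversion) = 15500.0 cm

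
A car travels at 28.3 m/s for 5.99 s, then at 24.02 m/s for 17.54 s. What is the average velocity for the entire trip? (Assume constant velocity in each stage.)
d₁ = v₁t₁ = 28.3 × 5.99 = 169.517 m
d₂ = v₂t₂ = 24.02 × 17.54 = 421.311 m
d_total = 590.83 m, t_total = 23.53 s
v_avg = d_total/t_total = 590.83/23.53 = 25.11 m/s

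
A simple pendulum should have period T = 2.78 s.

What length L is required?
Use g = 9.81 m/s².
T = 2π√(L/g) → L = g(T/2π)² = 9.81×(2.78/2π)² = 1.92 m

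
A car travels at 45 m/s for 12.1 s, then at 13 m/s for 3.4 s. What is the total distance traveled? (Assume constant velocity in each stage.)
d₁ = v₁t₁ = 45 × 12.1 = 544.5 m
d₂ = v₂t₂ = 13 × 3.4 = 44.2 m
d_total = 544.5 + 44.2 = 588.7 m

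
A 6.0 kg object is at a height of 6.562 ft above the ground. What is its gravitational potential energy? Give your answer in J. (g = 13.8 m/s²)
PE = mgh = 6 kg × 13.8 m/s² × 2 m = 165.6 J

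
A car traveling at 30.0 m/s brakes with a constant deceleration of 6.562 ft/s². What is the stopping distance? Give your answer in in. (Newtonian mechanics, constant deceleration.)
d = v₀² / (2a) (with unit conversion) = 8858.0 in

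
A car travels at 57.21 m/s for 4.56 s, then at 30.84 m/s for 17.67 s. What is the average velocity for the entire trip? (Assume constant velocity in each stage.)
d₁ = v₁t₁ = 57.21 × 4.56 = 260.878 m
d₂ = v₂t₂ = 30.84 × 17.67 = 544.943 m
d_total = 805.82 m, t_total = 22.23 s
v_avg = d_total/t_total = 805.82/22.23 = 36.25 m/s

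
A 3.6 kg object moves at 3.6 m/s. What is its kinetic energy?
KE = ½mv² = ½×3.6×3.6² = 23.328 J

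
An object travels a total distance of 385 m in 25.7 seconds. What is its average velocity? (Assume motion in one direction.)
v_avg = Δd / Δt = 385 / 25.7 = 14.98 m/s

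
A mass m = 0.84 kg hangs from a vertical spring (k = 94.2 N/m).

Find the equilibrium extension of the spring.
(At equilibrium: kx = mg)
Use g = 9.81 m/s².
x_eq = mg/k = 0.84×9.81/94.2 = 0.08748 m = 8.748 cm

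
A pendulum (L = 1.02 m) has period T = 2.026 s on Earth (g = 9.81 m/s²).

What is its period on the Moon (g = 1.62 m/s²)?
T = 2π√(L/g), so T_moon/T_earth = √(g_earth/g_moon)
T_moon = 2π√(1.02/1.62) = 4.986 s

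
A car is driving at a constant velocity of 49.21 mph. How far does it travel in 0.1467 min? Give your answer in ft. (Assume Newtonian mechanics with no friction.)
d = vt (with unit conversion) = 635.3 ft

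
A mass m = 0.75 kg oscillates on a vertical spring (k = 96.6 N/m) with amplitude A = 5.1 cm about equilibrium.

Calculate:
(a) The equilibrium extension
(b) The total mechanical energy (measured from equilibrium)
x_eq = mg/k = 0.75×9.81/96.6 = 0.07616 m = 7.616 cm
E = ½kA² = ½×96.6×(0.051)² = 0.1256 J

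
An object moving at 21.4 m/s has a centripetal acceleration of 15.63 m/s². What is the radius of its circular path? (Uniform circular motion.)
r = v²/a_c = 21.4²/15.63 = 29.3 m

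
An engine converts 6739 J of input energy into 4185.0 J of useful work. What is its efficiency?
η = W_out/W_in = 4185.0/6739 = 0.621 = 62.1%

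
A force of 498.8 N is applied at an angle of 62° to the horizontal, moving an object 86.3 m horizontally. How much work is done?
W = Fd cosθ = 498.8×86.3×cos(62°) = 20209.0 J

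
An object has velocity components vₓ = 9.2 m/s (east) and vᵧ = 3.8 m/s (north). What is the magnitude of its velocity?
|v| = √(vₓ² + vᵧ²) = √(9.2² + 3.8²) = √(99.08) = 9.95 m/s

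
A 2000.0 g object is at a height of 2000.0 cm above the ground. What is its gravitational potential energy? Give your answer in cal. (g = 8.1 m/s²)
PE = mgh = 2 kg × 8.1 m/s² × 20 m = 324 J = 77.44 cal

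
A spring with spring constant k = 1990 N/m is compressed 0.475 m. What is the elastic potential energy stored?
PE = ½kx² = ½×1990×0.475² = 224.5 J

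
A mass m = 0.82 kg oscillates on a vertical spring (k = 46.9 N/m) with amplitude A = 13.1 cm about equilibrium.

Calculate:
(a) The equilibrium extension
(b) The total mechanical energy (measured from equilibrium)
x_eq = mg/k = 0.82×9.81/46.9 = 0.1715 m = 17.15 cm
E = ½kA² = ½×46.9×(0.131)² = 0.4024 J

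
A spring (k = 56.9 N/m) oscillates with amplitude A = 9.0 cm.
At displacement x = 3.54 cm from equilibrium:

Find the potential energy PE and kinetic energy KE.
E_total = ½kA² = ½×56.9×(0.09)² = 0.2304 J
PE = ½kx² = ½×56.9×(0.0354)² = 0.03565 J
KE = E_total − PE = 0.1948 J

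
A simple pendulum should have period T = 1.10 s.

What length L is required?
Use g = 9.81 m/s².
T = 2π√(L/g) → L = g(T/2π)² = 9.81×(1.1/2π)² = 0.3007 m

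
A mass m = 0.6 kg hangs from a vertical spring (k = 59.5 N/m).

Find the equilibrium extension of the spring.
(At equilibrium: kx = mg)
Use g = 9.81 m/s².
x_eq = mg/k = 0.6×9.81/59.5 = 0.09892 m = 9.892 cm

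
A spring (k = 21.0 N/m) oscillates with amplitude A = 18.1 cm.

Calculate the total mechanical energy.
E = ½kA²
E = ½kA² = ½×21.0×(0.181)² = 0.344 J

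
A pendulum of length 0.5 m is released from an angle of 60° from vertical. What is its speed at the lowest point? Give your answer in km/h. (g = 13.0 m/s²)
h = L(1 − cosθ) = 0.5×(1 − cos60°) = 0.25 m
v = √(2gh) = √(2×13.0×0.25) = 2.55 m/s = 9.178 km/h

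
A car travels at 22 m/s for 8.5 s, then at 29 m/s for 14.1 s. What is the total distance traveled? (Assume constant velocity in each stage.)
d₁ = v₁t₁ = 22 × 8.5 = 187 m
d₂ = v₂t₂ = 29 × 14.1 = 408.9 m
d_total = 187 + 408.9 = 595.9 m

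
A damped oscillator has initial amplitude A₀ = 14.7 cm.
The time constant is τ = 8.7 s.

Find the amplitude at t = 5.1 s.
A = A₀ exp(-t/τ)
A = A₀ exp(−t/τ) = 14.7×exp(−5.1/8.7) = 8.18 cm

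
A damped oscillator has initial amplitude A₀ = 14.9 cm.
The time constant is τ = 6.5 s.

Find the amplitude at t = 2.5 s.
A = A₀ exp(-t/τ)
A = A₀ exp(−t/τ) = 14.9×exp(−2.5/6.5) = 10.14 cm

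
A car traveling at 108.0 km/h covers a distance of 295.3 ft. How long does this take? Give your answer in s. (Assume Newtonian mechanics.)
t = d/v (with unit conversion) = 3.0 s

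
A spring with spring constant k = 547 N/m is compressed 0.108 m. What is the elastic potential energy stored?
PE = ½kx² = ½×547×0.108² = 3.19 J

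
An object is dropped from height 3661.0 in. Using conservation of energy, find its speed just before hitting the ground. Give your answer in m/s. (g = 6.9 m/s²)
mgh = ½mv² → v = √(2gh) = √(2×6.9×92.99) = 35.82 m/s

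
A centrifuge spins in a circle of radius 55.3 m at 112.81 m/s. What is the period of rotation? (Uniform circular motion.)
T = 2πr/v = 2π×55.3/112.81 = 3.08 s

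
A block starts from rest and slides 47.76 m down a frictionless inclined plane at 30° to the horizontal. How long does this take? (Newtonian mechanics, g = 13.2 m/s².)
a = g sin(θ) = 13.2 × sin(30°) = 6.6 m/s²
t = √(2d/a) = √(2 × 47.76 / 6.6) = 3.8 s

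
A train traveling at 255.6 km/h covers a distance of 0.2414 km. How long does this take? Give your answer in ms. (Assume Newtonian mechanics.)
t = d/v (with unit conversion) = 3400.0 ms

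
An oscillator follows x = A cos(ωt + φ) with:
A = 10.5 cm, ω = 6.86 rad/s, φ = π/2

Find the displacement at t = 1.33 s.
x = A cos(ωt + φ) = 10.5×cos(6.86×1.33 + π/2) = -3.113 cm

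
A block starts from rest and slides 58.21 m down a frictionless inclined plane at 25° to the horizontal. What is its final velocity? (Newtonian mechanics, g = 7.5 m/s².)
a = g sin(θ) = 7.5 × sin(25°) = 3.17 m/s²
v = √(2ad) = √(2 × 3.17 × 58.21) = 19.21 m/s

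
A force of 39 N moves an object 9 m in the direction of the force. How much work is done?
W = Fd = 39×9 = 351.0 J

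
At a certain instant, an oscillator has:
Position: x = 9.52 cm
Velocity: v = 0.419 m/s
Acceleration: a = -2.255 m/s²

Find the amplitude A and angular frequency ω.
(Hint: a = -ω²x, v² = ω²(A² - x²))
a = −ω²x → ω = √(|a|/x) = √(2.255/0.0952) = 4.867 rad/s
v² = ω²(A² − x²) → A = √(x² + v²/ω²) = √(0.0952² + 0.419²/4.867²) = 0.1284 m = 12.84 cm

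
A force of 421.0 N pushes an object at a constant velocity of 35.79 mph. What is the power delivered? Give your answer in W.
P = Fv = 421 N × 16 m/s = 6736 W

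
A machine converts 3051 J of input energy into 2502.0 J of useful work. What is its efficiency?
η = W_out/W_in = 2502.0/3051 = 0.8201 = 82.01%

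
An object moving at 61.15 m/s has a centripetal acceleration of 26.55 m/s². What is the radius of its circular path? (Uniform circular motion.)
r = v²/a_c = 61.15²/26.55 = 140.84 m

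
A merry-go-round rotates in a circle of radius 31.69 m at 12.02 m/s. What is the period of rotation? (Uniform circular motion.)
T = 2πr/v = 2π×31.69/12.02 = 16.57 s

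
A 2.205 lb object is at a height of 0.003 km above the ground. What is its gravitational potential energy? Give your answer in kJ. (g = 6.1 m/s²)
PE = mgh = 1 kg × 6.1 m/s² × 3 m = 18.3 J = 0.0183 kJ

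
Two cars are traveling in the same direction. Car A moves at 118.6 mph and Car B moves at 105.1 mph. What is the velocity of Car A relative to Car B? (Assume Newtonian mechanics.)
v_rel = v_A - v_B = 118.6 - 105.1 = 13.5 mph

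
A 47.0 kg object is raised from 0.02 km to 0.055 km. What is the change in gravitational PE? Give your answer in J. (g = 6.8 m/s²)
ΔPE = mg(h₂ − h₁) = 47 kg × 6.8 m/s² × (55 − 20) m = 1.119e+04 J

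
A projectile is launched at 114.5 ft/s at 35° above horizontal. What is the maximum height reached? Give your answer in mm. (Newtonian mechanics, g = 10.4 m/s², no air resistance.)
H = v₀²sin²(θ)/(2g) (with unit conversion) = 19260.0 mm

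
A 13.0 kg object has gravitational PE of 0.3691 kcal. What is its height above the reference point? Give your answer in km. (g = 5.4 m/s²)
PE = mgh → h = PE/(mg) = 1544 J / (13 kg × 5.4 m/s²) = 22 m = 0.022 km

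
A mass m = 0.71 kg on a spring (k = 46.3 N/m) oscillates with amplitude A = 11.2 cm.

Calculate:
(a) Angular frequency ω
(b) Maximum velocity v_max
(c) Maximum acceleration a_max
ω = √(k/m) = √(46.3/0.71) = 8.075 rad/s
v_max = ωA = 8.075×0.112 = 0.9044 m/s
a_max = ω²A = 8.075²×0.112 = 7.304 m/s²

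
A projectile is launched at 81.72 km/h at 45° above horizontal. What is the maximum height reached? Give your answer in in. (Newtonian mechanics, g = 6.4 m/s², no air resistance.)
H = v₀²sin²(θ)/(2g) (with unit conversion) = 792.5 in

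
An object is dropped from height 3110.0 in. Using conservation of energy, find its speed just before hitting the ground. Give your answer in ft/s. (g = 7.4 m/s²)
mgh = ½mv² → v = √(2gh) = √(2×7.4×78.99) = 34.19 m/s = 112.2 ft/s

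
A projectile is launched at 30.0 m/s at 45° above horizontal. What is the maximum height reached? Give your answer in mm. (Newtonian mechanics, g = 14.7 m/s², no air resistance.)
H = v₀²sin²(θ)/(2g) (with unit conversion) = 15310.0 mm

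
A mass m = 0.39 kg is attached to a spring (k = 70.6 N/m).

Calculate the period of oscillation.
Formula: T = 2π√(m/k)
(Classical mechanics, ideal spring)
T = 2π√(m/k) = 2π√(0.39/70.6) = 0.467 s; f = 1/T = 2.141 Hz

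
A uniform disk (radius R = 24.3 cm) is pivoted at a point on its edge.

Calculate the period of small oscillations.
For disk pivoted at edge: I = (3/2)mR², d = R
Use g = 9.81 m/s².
I/m = (3/2)R² = 0.08857 m²; d = R = 0.243 m
T = 2π√((3/2)R²/(gR)) = 2π√(3R/(2g)) = 1.211 s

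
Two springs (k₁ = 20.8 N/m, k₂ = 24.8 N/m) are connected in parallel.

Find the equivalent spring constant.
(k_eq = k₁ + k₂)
k_eq = k₁ + k₂ = 20.8 + 24.8 = 45.6 N/m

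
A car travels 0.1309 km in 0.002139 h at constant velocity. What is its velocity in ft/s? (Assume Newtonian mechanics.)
v = d/t (with unit conversion) = 55.77 ft/s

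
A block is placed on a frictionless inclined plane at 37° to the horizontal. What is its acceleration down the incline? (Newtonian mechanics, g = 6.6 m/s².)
a = g sin(θ) = 6.6 × sin(37°) = 6.6 × 0.6018 = 3.97 m/s²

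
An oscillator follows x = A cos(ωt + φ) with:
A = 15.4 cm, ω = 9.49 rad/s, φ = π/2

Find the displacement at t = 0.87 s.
x = A cos(ωt + φ) = 15.4×cos(9.49×0.87 + π/2) = -14.17 cm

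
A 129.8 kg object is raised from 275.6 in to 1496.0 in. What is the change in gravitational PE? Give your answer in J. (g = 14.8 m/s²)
ΔPE = mg(h₂ − h₁) = 129.8 kg × 14.8 m/s² × (38 − 7) m = 5.955e+04 J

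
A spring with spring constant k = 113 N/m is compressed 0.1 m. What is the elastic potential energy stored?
PE = ½kx² = ½×113×0.1² = 0.565 J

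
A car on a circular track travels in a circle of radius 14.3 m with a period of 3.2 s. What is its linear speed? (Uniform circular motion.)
v = 2πr/T = 2π×14.3/3.2 = 28.08 m/s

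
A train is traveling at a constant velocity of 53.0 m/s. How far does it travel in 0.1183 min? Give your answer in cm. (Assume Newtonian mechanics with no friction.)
d = vt (with unit conversion) = 37620.0 cm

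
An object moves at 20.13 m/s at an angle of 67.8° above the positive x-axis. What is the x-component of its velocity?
vₓ = v cos(θ) = 20.13 × cos(67.8°) = 7.61 m/s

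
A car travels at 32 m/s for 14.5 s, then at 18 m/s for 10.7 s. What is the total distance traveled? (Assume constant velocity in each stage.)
d₁ = v₁t₁ = 32 × 14.5 = 464 m
d₂ = v₂t₂ = 18 × 10.7 = 192.6 m
d_total = 464 + 192.6 = 656.6 m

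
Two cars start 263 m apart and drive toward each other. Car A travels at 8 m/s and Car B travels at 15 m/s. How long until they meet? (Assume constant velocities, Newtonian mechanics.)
Combined speed: v_combined = 8 + 15 = 23 m/s
Time to meet: t = d/23 = 263/23 = 11.43 s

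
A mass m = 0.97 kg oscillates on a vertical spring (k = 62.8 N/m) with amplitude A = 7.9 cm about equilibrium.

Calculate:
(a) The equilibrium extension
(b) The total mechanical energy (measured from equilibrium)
x_eq = mg/k = 0.97×9.81/62.8 = 0.1515 m = 15.15 cm
E = ½kA² = ½×62.8×(0.079)² = 0.196 J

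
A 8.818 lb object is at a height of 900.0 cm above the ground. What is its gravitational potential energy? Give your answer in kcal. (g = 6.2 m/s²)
PE = mgh = 4 kg × 6.2 m/s² × 9 m = 223.2 J = 0.05334 kcal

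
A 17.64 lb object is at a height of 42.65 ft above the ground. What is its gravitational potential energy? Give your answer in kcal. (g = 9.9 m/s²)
PE = mgh = 8.001 kg × 9.9 m/s² × 13 m = 1030 J = 0.2461 kcal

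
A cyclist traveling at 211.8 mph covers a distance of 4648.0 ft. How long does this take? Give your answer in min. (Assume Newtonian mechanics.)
t = d/v (with unit conversion) = 0.2494 min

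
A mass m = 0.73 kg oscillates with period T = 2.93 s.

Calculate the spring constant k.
T = 2π√(m/k) → k = m(2π/T)² = 0.73×(2π/2.93)² = 3.357 N/m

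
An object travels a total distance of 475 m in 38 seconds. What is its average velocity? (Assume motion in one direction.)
v_avg = Δd / Δt = 475 / 38 = 12.5 m/s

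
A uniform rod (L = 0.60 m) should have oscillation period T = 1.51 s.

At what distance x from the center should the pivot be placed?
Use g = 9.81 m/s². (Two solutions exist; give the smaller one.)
T = 2π√((L²/12 + x²)/(gx)). Let c = T²g/(4π²) = 0.5666.
x² − cx + L²/12 = 0 → x = (c − √(c² − L²/3))/2 = 0.05912 m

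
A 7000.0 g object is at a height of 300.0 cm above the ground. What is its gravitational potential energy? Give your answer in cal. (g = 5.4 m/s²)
PE = mgh = 7 kg × 5.4 m/s² × 3 m = 113.4 J = 27.1 cal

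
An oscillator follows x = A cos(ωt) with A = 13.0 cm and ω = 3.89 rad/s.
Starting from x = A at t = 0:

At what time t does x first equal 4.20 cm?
cos(ωt) = x/A = 4.2/13.0 = 0.3231
ωt = arccos(0.3231) = 1.242 rad
t = 1.242/3.89 = 0.3192 s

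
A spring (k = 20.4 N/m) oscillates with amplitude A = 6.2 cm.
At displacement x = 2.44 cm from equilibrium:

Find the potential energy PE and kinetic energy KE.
E_total = ½kA² = ½×20.4×(0.062)² = 0.03921 J
PE = ½kx² = ½×20.4×(0.0244)² = 0.006073 J
KE = E_total − PE = 0.03314 J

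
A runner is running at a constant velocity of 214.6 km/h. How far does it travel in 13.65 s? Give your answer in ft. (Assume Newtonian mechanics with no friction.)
d = vt (with unit conversion) = 2670.0 ft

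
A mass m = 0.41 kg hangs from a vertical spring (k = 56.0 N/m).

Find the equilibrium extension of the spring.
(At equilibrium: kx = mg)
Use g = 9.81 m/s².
x_eq = mg/k = 0.41×9.81/56.0 = 0.07182 m = 7.182 cm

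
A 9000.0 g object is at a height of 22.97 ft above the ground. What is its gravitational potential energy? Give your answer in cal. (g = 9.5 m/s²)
PE = mgh = 9 kg × 9.5 m/s² × 7.001 m = 598.6 J = 143.1 cal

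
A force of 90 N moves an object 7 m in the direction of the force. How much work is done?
W = Fd = 90×7 = 630.0 J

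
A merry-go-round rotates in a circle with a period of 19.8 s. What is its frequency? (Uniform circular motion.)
f = 1/T = 1/19.8 = 0.0505 Hz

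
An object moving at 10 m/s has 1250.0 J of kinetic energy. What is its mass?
KE = ½mv² → m = 2KE/v² = 2×1250.0/10² = 25.0 kg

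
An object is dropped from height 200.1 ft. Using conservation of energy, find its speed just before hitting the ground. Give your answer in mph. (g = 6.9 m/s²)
mgh = ½mv² → v = √(2gh) = √(2×6.9×60.99) = 29.01 m/s = 64.9 mph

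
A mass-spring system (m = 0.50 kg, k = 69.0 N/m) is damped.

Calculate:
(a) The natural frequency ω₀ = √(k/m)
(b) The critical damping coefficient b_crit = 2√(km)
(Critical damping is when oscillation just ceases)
ω₀ = √(k/m) = √(69.0/0.5) = 11.75 rad/s
b_crit = 2√(km) = 2√(69.0×0.5) = 11.75 kg/s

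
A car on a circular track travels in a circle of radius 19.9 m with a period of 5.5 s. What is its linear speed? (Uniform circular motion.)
v = 2πr/T = 2π×19.9/5.5 = 22.73 m/s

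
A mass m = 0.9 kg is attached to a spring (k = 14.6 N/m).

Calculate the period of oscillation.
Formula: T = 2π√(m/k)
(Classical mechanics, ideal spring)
T = 2π√(m/k) = 2π√(0.9/14.6) = 1.56 s; f = 1/T = 0.641 Hz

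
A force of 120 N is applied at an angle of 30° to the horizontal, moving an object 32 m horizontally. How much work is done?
W = Fd cosθ = 120×32×cos(30°) = 3325.5 J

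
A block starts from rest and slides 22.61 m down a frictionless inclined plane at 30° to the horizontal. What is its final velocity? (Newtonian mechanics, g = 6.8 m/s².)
a = g sin(θ) = 6.8 × sin(30°) = 3.4 m/s²
v = √(2ad) = √(2 × 3.4 × 22.61) = 12.4 m/s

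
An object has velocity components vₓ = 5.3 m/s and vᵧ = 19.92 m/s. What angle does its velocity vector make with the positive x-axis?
θ = arctan(vᵧ/vₓ) = arctan(19.92/5.3) = 75.1°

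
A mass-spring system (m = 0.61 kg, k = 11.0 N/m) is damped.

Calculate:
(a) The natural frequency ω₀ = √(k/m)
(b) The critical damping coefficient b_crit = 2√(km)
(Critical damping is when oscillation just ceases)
ω₀ = √(k/m) = √(11.0/0.61) = 4.247 rad/s
b_crit = 2√(km) = 2√(11.0×0.61) = 5.181 kg/s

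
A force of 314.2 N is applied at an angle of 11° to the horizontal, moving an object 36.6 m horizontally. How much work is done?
W = Fd cosθ = 314.2×36.6×cos(11°) = 11288.0 J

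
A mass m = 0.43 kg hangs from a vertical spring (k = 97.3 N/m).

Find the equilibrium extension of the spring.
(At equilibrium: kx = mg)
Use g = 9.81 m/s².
x_eq = mg/k = 0.43×9.81/97.3 = 0.04335 m = 4.335 cm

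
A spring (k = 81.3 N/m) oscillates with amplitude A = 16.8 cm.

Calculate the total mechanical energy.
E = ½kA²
E = ½kA² = ½×81.3×(0.168)² = 1.147 J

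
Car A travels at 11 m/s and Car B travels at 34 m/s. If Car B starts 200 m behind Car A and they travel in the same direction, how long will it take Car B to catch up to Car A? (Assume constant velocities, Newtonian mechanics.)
Relative speed: v_rel = 34 - 11 = 23 m/s
Time to catch: t = d₀/v_rel = 200/23 = 8.7 s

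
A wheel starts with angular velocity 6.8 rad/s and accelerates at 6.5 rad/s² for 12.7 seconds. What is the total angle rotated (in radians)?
θ = ω₀t + ½αt² = 6.8×12.7 + ½×6.5×12.7² = 610.55 rad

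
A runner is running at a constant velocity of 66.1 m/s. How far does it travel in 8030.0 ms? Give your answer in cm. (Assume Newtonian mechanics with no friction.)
d = vt (with unit conversion) = 53080.0 cm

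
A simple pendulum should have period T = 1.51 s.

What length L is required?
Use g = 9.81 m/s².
T = 2π√(L/g) → L = g(T/2π)² = 9.81×(1.51/2π)² = 0.5666 m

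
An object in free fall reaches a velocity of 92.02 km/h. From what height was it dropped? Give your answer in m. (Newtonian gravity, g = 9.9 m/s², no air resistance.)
h = v²/(2g) (with unit conversion) = 33.0 m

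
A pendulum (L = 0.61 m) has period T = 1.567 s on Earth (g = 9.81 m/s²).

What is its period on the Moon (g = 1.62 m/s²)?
T = 2π√(L/g), so T_moon/T_earth = √(g_earth/g_moon)
T_moon = 2π√(0.61/1.62) = 3.856 s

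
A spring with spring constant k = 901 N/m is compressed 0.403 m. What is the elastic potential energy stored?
PE = ½kx² = ½×901×0.403² = 73.17 J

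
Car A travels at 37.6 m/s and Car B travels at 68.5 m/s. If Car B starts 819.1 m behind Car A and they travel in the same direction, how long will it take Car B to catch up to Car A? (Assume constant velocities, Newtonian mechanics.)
Relative speed: v_rel = 68.5 - 37.6 = 30.9 m/s
Time to catch: t = d₀/v_rel = 819.1/30.9 = 26.51 s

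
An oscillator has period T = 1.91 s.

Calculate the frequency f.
f = 1/T = 1/1.91 = 0.5236 Hz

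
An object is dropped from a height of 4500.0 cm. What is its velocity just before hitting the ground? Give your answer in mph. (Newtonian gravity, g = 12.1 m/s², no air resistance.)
v = √(2gh) (with unit conversion) = 73.82 mph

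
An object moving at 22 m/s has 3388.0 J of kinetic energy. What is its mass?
KE = ½mv² → m = 2KE/v² = 2×3388.0/22² = 14.0 kg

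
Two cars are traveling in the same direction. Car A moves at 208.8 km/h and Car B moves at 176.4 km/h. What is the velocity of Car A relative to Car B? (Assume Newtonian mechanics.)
v_rel = v_A - v_B = 208.8 - 176.4 = 32.4 km/h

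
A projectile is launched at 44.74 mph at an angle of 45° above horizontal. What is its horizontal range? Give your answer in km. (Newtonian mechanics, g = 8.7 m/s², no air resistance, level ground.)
R = v₀² sin(2θ) / g (with unit conversion) = 0.04598 km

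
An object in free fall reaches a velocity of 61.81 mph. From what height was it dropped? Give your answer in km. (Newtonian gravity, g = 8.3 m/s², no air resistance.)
h = v²/(2g) (with unit conversion) = 0.04599 km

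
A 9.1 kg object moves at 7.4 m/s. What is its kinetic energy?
KE = ½mv² = ½×9.1×7.4² = 249.158 J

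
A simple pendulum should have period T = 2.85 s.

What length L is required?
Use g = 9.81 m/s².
T = 2π√(L/g) → L = g(T/2π)² = 9.81×(2.85/2π)² = 2.018 m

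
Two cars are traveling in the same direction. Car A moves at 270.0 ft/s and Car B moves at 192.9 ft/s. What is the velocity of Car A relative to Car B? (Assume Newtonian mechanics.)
v_rel = v_A - v_B = 270.0 - 192.9 = 77.1 ft/s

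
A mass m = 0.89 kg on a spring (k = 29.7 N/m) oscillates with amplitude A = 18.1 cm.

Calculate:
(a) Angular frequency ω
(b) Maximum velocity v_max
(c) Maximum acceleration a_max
ω = √(k/m) = √(29.7/0.89) = 5.777 rad/s
v_max = ωA = 5.777×0.181 = 1.046 m/s
a_max = ω²A = 5.777²×0.181 = 6.04 m/s²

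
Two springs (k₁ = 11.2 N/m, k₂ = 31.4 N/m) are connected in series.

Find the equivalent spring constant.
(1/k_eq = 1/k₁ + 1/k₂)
1/k_eq = 1/11.2 + 1/31.4 = 0.12113; k_eq = 8.255 N/m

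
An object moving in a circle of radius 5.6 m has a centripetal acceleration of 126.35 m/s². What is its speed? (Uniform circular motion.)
v = √(a_c × r) = √(126.35 × 5.6) = 26.6 m/s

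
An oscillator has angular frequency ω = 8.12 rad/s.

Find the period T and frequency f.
T = 2π/ω = 2π/8.12 = 0.7738 s; f = ω/2π = 1.292 Hz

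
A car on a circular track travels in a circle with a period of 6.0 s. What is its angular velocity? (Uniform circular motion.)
ω = 2π/T = 2π/6.0 = 1.0472 rad/s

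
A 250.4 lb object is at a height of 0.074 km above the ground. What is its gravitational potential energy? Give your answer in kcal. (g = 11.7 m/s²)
PE = mgh = 113.6 kg × 11.7 m/s² × 74 m = 9.834e+04 J = 23.5 kcal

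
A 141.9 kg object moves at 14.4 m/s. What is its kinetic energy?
KE = ½mv² = ½×141.9×14.4² = 14712.19 J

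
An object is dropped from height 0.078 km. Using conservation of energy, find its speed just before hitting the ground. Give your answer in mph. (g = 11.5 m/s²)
mgh = ½mv² → v = √(2gh) = √(2×11.5×78) = 42.36 m/s = 94.75 mph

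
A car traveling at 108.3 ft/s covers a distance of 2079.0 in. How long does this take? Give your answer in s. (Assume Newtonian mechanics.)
t = d/v (with unit conversion) = 1.6 s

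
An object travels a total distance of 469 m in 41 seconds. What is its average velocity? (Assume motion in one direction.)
v_avg = Δd / Δt = 469 / 41 = 11.44 m/s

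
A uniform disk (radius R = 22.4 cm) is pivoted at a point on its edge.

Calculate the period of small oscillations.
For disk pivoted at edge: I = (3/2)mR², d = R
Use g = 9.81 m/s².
I/m = (3/2)R² = 0.07526 m²; d = R = 0.224 m
T = 2π√((3/2)R²/(gR)) = 2π√(3R/(2g)) = 1.163 s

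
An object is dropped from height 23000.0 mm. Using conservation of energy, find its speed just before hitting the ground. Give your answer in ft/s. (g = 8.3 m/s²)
mgh = ½mv² → v = √(2gh) = √(2×8.3×23) = 19.54 m/s = 64.11 ft/s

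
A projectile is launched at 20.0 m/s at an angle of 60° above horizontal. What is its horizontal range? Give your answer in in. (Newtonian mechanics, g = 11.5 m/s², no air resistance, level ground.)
R = v₀² sin(2θ) / g (with unit conversion) = 1186.0 in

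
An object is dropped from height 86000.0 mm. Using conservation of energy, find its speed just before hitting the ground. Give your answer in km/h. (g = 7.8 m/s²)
mgh = ½mv² → v = √(2gh) = √(2×7.8×86) = 36.63 m/s = 131.9 km/h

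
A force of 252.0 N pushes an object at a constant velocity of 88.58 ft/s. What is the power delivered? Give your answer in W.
P = Fv = 252 N × 27 m/s = 6804 W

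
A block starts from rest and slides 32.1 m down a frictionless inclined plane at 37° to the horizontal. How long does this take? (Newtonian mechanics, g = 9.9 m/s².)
a = g sin(θ) = 9.9 × sin(37°) = 5.96 m/s²
t = √(2d/a) = √(2 × 32.1 / 5.96) = 3.28 s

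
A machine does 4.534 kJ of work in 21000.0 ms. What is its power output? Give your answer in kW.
P = W/t = 4534 J / 21 s = 215.9 W = 0.2159 kW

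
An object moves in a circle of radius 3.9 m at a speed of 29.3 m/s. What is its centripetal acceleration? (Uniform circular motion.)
a_c = v²/r = 29.3²/3.9 = 858.49/3.9 = 220.13 m/s²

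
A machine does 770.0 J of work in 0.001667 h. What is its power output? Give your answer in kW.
P = W/t = 770 J / 6.001 s = 128.3 W = 0.1283 kW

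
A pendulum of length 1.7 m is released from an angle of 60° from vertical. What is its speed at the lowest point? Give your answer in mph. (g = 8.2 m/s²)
h = L(1 − cosθ) = 1.7×(1 − cos60°) = 0.85 m
v = √(2gh) = √(2×8.2×0.85) = 3.734 m/s = 8.352 mph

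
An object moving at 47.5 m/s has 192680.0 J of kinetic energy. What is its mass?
KE = ½mv² → m = 2KE/v² = 2×192680.0/47.5² = 170.8 kg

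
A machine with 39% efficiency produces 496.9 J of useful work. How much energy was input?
W_in = W_out/η = 496.9/0.39 = 1274.1 J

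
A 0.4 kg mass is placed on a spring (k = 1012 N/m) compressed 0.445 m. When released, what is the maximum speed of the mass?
½kx² = ½mv² → v = x√(k/m) = 0.445×√(1012/0.4) = 22.38 m/s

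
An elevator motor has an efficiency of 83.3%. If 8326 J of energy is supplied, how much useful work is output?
W_out = η × W_in = 0.833 × 8326 = 6935.6 J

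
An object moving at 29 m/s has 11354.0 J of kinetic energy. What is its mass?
KE = ½mv² → m = 2KE/v² = 2×11354.0/29² = 27.0 kg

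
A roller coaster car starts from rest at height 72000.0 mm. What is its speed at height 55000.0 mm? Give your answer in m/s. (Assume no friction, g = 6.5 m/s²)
mgh₁ = ½mv₂² + mgh₂ → v₂ = √(2g(h₁−h₂)) = √(2×6.5×(72−55)) = 14.87 m/s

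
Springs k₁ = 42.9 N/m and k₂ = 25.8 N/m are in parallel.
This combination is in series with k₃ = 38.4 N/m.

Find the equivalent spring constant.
k₁₂ = k₁ + k₂ = 68.7 N/m (parallel)
1/k_eq = 1/k₁₂ + 1/k₃ → k_eq = 24.63 N/m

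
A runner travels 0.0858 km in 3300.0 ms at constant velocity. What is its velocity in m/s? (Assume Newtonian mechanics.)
v = d/t (with unit conversion) = 26.0 m/s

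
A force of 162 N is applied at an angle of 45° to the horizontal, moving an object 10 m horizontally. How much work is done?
W = Fd cosθ = 162×10×cos(45°) = 1145.5 J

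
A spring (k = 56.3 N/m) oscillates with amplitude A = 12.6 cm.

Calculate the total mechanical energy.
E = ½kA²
E = ½kA² = ½×56.3×(0.126)² = 0.4469 J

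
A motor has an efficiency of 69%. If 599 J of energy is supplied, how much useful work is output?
W_out = η × W_in = 0.69 × 599 = 413.31 J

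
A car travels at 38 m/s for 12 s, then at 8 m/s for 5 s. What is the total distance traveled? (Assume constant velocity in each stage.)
d₁ = v₁t₁ = 38 × 12 = 456 m
d₂ = v₂t₂ = 8 × 5 = 40 m
d_total = 456 + 40 = 496 m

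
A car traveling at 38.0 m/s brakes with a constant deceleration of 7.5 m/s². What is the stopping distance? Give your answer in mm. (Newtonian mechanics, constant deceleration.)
d = v₀² / (2a) (with unit conversion) = 96270.0 mm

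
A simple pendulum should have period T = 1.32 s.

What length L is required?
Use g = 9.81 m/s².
T = 2π√(L/g) → L = g(T/2π)² = 9.81×(1.32/2π)² = 0.433 m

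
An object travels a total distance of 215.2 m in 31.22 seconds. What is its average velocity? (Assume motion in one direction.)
v_avg = Δd / Δt = 215.2 / 31.22 = 6.89 m/s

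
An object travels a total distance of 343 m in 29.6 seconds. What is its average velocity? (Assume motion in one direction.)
v_avg = Δd / Δt = 343 / 29.6 = 11.59 m/s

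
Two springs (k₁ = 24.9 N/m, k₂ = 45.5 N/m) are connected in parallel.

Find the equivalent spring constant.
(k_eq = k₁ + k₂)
k_eq = k₁ + k₂ = 24.9 + 45.5 = 70.4 N/m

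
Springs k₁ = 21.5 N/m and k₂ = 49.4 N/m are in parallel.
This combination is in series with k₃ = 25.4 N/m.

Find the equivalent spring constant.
k₁₂ = k₁ + k₂ = 70.9 N/m (parallel)
1/k_eq = 1/k₁₂ + 1/k₃ → k_eq = 18.7 N/m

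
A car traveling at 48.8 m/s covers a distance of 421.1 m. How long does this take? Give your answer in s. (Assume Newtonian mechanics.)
t = d/v = 8.629 s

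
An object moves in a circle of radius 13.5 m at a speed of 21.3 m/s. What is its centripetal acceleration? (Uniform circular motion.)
a_c = v²/r = 21.3²/13.5 = 453.69/13.5 = 33.61 m/s²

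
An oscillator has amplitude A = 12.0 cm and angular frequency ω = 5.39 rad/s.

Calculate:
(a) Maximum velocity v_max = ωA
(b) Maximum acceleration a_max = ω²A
v_max = ωA = 5.39×0.12 = 0.6468 m/s
a_max = ω²A = 5.39²×0.12 = 3.486 m/s²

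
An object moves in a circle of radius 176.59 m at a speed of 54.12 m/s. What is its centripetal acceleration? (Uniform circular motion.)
a_c = v²/r = 54.12²/176.59 = 2928.97/176.59 = 16.59 m/s²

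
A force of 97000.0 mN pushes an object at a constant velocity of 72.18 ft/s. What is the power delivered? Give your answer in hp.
P = Fv = 97 N × 22 m/s = 2134 W = 2.862 hp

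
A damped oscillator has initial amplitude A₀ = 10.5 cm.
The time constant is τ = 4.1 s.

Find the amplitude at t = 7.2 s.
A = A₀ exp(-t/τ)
A = A₀ exp(−t/τ) = 10.5×exp(−7.2/4.1) = 1.814 cm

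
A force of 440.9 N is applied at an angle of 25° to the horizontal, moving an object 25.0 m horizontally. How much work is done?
W = Fd cosθ = 440.9×25.0×cos(25°) = 9989.8 J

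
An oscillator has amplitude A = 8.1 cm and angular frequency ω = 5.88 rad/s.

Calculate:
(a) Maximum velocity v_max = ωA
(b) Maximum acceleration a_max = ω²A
v_max = ωA = 5.88×0.081 = 0.4763 m/s
a_max = ω²A = 5.88²×0.081 = 2.801 m/s²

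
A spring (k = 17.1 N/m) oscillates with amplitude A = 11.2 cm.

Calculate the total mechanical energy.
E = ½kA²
E = ½kA² = ½×17.1×(0.112)² = 0.1073 J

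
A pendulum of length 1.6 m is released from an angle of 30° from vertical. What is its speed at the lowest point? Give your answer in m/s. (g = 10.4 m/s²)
h = L(1 − cosθ) = 1.6×(1 − cos30°) = 0.2144 m
v = √(2gh) = √(2×10.4×0.2144) = 2.112 m/s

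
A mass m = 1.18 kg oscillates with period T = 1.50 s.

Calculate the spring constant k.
T = 2π√(m/k) → k = m(2π/T)² = 1.18×(2π/1.5)² = 20.7 N/m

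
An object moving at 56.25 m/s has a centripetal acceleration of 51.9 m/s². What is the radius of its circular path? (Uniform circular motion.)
r = v²/a_c = 56.25²/51.9 = 60.96 m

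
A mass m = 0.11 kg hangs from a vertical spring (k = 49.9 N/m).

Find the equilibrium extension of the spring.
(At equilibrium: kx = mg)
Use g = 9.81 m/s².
x_eq = mg/k = 0.11×9.81/49.9 = 0.02163 m = 2.163 cm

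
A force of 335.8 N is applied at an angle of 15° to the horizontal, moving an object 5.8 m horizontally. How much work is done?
W = Fd cosθ = 335.8×5.8×cos(15°) = 1881.3 J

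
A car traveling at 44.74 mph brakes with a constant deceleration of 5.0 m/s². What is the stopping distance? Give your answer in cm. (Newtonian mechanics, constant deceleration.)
d = v₀² / (2a) (with unit conversion) = 4000.0 cm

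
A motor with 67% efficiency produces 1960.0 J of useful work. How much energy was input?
W_in = W_out/η = 1960.0/0.67 = 2925.4 J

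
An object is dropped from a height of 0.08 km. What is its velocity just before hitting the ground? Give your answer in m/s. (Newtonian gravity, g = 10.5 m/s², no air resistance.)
v = √(2gh) (with unit conversion) = 40.99 m/s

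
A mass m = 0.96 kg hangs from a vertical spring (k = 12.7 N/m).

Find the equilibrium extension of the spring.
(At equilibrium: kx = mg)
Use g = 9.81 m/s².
x_eq = mg/k = 0.96×9.81/12.7 = 0.7415 m = 74.15 cm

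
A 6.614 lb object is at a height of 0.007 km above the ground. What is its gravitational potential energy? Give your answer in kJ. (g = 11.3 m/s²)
PE = mgh = 3 kg × 11.3 m/s² × 7 m = 237.3 J = 0.2373 kJ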